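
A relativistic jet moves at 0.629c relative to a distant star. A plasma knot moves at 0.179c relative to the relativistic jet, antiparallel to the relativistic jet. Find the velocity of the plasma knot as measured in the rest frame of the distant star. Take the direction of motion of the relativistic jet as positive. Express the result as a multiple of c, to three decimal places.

With v = 0.629 and u' = -0.179 (in units of c),
u = (u' + v)/(1 + u'v/c²):
u = (-0.179 + 0.629) / (1 + (-0.179)·0.629) = 0.4500/0.8874 = 0.5071

+0.507c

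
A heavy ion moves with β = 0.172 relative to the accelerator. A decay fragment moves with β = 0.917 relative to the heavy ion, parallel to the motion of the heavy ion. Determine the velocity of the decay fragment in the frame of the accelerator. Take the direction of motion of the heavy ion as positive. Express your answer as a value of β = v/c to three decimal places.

With v = 0.172 and u' = 0.917 (in units of c),
u = (u' + v)/(1 + u'v/c²):
u = (0.917 + 0.172) / (1 + 0.917·0.172) = 1.0890/1.1577 = 0.9406
(Galilean addition would give +1.089c, exceeding c.)

β = 0.941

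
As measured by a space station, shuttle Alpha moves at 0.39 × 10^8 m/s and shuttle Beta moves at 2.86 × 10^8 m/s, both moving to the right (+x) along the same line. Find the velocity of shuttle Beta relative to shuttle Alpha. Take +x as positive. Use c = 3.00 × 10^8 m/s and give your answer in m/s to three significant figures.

+2.82 × 10^8 m/s

β_A = 0.130, β_B = 0.953 (dividing each by c = 3.00 × 10^8 m/s).
Transform to A's frame with the inverse velocity-addition law: u' = (u − v)/(1 − uv/c²), taking u = β_B and v = β_A.
u' = (0.953 − 0.130) / (1 − (0.130)(0.953)) = 0.8233/0.8761 = 0.9398.
u' = 0.9398 × 3.00 × 10^8 m/s.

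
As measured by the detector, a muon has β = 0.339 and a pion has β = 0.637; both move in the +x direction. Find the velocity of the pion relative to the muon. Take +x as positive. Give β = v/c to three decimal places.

β_A = 0.339, β_B = 0.637.
Transform to A's frame with the inverse velocity-addition law: u' = (u − v)/(1 − uv/c²), taking u = β_B and v = β_A.
u' = (0.637 − 0.339) / (1 − (0.339)(0.637)) = 0.2980/0.7841 = 0.3801.

β = +0.380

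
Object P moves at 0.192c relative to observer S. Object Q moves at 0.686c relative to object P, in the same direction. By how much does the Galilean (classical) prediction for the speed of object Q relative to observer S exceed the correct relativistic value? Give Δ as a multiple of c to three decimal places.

Δ = 0.102c

Galilean: u_cl = 0.686 + 0.192 = 0.8780.
Relativistic: u_rel = (0.686 + 0.192) / (1 + 0.686·0.192) = 0.8780/1.1317 = 0.7758.
Δ = 0.8780 − 0.7758 = 0.1022.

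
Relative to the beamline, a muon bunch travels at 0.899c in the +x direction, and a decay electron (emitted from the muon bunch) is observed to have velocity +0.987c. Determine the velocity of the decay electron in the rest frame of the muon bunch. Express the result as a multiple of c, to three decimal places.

+0.781c

Invert the composition law: u' = (u − v)/(1 − uv/c²).
u' = (0.987 − 0.899) / (1 − (0.987)(0.899)) = 0.0880/0.1127 = 0.7809.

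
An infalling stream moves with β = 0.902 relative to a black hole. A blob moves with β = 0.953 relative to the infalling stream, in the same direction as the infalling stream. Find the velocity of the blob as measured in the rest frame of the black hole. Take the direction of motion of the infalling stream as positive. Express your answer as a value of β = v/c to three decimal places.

With v = 0.902 and u' = 0.953 (in units of c),
u = (u' + v)/(1 + u'v/c²):
u = (0.953 + 0.902) / (1 + 0.953·0.902) = 1.8550/1.8596 = 0.9975

β = 0.998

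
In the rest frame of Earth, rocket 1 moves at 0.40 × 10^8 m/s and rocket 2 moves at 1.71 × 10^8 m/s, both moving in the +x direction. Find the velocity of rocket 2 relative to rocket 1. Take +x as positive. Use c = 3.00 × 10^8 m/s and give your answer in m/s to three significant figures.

β_A = 0.133, β_B = 0.570 (dividing each by c = 3.00 × 10^8 m/s).
Transform to A's frame with the inverse velocity-addition law: u' = (u − v)/(1 − uv/c²), taking u = β_B and v = β_A.
u' = (0.570 − 0.133) / (1 − (0.133)(0.570)) = 0.4367/0.9240 = 0.4726.
u' = 0.4726 × 3.00 × 10^8 m/s.

+1.42 × 10^8 m/s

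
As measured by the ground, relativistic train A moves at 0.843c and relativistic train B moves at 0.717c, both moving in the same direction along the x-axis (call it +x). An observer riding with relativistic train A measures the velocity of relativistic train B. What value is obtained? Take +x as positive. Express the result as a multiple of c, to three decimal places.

β_A = 0.843, β_B = 0.717.
Transform to A's frame with the inverse velocity-addition law: u' = (u − v)/(1 − uv/c²), taking u = β_B and v = β_A.
u' = (0.717 − 0.843) / (1 − (0.843)(0.717)) = -0.1260/0.3956 = -0.3185.

-0.319c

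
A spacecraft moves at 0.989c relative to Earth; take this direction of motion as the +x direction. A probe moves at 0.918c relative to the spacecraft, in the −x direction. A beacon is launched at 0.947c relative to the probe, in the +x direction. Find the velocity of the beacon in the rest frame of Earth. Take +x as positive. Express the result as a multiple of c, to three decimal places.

Apply u = (u' + v)/(1 + u'v/c²) successively, working outward toward Earth.
Start: velocity of the spacecraft relative to Earth = 0.9890c.
Compose with the probe (u' = -0.918 in the spacecraft frame): u_1 = (-0.918 + 0.989) / (1 + (-0.918)·0.989) = 0.0710/0.0921 = 0.7709.
Compose with the beacon (u' = 0.947 in the probe frame): u_2 = (0.947 + 0.771) / (1 + 0.947·0.771) = 1.7179/1.7301 = 0.9930.

+0.993c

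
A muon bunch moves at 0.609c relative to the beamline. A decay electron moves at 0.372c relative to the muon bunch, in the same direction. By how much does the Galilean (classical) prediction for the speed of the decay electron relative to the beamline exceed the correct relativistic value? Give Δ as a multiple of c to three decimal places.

Galilean: u_cl = 0.372 + 0.609 = 0.9810.
Relativistic: u_rel = (0.372 + 0.609) / (1 + 0.372·0.609) = 0.9810/1.2265 = 0.7998.
Δ = 0.9810 − 0.7998 = 0.1812.

Δ = 0.181c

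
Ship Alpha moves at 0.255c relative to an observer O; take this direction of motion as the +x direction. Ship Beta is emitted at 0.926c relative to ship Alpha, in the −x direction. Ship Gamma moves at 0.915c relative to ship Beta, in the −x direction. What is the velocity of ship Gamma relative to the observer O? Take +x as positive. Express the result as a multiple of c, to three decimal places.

Apply u = (u' + v)/(1 + u'v/c²) successively, working outward toward the observer O.
Start: velocity of ship Alpha relative to the observer O = 0.2550c.
Compose with ship Beta (u' = -0.926 in ship Alpha frame): u_1 = (-0.926 + 0.255) / (1 + (-0.926)·0.255) = -0.6710/0.7639 = -0.8784.
Compose with ship Gamma (u' = -0.915 in ship Beta frame): u_2 = (-0.915 + (-0.878)) / (1 + (-0.915)·(-0.878)) = -1.7934/1.8038 = -0.9943.

-0.994c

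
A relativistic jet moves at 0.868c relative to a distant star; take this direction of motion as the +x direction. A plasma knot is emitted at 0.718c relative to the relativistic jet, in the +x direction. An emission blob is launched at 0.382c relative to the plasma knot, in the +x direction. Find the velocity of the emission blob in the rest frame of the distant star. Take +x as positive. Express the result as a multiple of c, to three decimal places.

Apply u = (u' + v)/(1 + u'v/c²) successively, working outward toward the distant star.
Start: velocity of the relativistic jet relative to the distant star = 0.8680c.
Compose with the plasma knot (u' = 0.718 in the relativistic jet frame): u_1 = (0.718 + 0.868) / (1 + 0.718·0.868) = 1.5860/1.6232 = 0.9771.
Compose with the emission blob (u' = 0.382 in the plasma knot frame): u_2 = (0.382 + 0.977) / (1 + 0.382·0.977) = 1.3591/1.3732 = 0.9897.

0.990c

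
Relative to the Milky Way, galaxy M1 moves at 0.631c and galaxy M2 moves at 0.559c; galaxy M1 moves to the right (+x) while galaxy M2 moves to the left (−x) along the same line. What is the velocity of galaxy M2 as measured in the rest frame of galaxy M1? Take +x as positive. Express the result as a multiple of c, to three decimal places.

-0.880c

β_A = 0.631, β_B = -0.559.
Transform to A's frame with the inverse velocity-addition law: u' = (u − v)/(1 − uv/c²), taking u = β_B and v = β_A.
u' = (-0.559 − 0.631) / (1 − (0.631)(-0.559)) = -1.1900/1.3527 = -0.8797.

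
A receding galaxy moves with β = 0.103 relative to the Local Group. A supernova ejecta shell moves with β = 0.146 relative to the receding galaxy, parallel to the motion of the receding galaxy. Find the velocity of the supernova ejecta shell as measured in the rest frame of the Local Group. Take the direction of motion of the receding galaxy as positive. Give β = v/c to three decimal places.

With v = 0.103 and u' = 0.146 (in units of c),
u = (u' + v)/(1 + u'v/c²):
u = (0.146 + 0.103) / (1 + 0.146·0.103) = 0.2490/1.0150 = 0.2453

β = 0.245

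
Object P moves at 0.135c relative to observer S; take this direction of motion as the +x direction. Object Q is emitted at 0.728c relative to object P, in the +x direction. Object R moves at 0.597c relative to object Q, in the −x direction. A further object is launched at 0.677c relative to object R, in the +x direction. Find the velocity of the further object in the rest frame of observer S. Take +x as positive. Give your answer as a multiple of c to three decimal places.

+0.832c

Apply u = (u' + v)/(1 + u'v/c²) successively, working outward toward observer S.
Start: velocity of object P relative to observer S = 0.1350c.
Compose with object Q (u' = 0.728 in object P frame): u_1 = (0.728 + 0.135) / (1 + 0.728·0.135) = 0.8630/1.0983 = 0.7858.
Compose with object R (u' = -0.597 in object Q frame): u_2 = (-0.597 + 0.786) / (1 + (-0.597)·0.786) = 0.1888/0.5309 = 0.3556.
Compose with the further object (u' = 0.677 in object R frame): u_3 = (0.677 + 0.356) / (1 + 0.677·0.356) = 1.0326/1.2407 = 0.8322.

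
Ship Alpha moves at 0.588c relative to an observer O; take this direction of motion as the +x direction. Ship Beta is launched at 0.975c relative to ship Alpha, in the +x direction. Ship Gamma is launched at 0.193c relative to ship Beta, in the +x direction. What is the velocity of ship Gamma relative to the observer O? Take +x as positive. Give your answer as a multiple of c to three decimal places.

Apply u = (u' + v)/(1 + u'v/c²) successively, working outward toward the observer O.
Start: velocity of ship Alpha relative to the observer O = 0.5880c.
Compose with ship Beta (u' = 0.975 in ship Alpha frame): u_1 = (0.975 + 0.588) / (1 + 0.975·0.588) = 1.5630/1.5733 = 0.9935.
Compose with ship Gamma (u' = 0.193 in ship Beta frame): u_2 = (0.193 + 0.993) / (1 + 0.193·0.993) = 1.1865/1.1917 = 0.9956.

0.996c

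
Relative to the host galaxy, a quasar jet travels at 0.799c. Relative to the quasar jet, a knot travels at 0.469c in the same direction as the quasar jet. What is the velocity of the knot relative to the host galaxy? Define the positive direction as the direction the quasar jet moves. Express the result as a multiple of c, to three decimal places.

0.922c

With v = 0.799 and u' = 0.469 (in units of c),
u = (u' + v)/(1 + u'v/c²):
u = (0.469 + 0.799) / (1 + 0.469·0.799) = 1.2680/1.3747 = 0.9224
(Galilean addition would give +1.268c, exceeding c.)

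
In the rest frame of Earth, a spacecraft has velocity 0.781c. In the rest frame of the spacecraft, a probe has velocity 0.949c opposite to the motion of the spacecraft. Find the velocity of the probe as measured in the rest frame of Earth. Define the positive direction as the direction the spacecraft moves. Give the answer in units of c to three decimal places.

With v = 0.781 and u' = -0.949 (in units of c),
u = (u' + v)/(1 + u'v/c²):
u = (-0.949 + 0.781) / (1 + (-0.949)·0.781) = -0.1680/0.2588 = -0.6491
(Galilean addition would give -0.168c.)

-0.649c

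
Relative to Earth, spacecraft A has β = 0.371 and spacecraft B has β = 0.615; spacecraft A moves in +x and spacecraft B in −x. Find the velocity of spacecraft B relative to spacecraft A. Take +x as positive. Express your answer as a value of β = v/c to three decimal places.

β_A = 0.371, β_B = -0.615.
Transform to A's frame with the inverse velocity-addition law: u' = (u − v)/(1 − uv/c²), taking u = β_B and v = β_A.
u' = (-0.615 − 0.371) / (1 − (0.371)(-0.615)) = -0.9860/1.2282 = -0.8028.

β = -0.803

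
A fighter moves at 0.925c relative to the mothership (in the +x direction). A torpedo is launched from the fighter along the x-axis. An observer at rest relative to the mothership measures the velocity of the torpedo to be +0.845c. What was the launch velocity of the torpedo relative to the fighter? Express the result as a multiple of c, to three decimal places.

Invert the composition law: u' = (u − v)/(1 − uv/c²).
u' = (0.845 − 0.925) / (1 − (0.845)(0.925)) = -0.0800/0.2184 = -0.3663.

-0.366c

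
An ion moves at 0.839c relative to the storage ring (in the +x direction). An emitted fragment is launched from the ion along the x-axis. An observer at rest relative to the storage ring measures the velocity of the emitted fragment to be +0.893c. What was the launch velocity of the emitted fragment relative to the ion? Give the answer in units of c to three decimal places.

Invert the composition law: u' = (u − v)/(1 − uv/c²).
u' = (0.893 − 0.839) / (1 − (0.893)(0.839)) = 0.0540/0.2508 = 0.2153.

+0.215c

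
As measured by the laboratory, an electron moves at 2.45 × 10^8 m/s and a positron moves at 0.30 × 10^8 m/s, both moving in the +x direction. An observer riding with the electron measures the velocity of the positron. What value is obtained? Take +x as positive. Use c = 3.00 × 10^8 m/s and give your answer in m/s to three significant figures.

β_A = 0.817, β_B = 0.100 (dividing each by c = 3.00 × 10^8 m/s).
Transform to A's frame with the inverse velocity-addition law: u' = (u − v)/(1 − uv/c²), taking u = β_B and v = β_A.
u' = (0.100 − 0.817) / (1 − (0.817)(0.100)) = -0.7167/0.9183 = -0.7804.
u' = -0.7804 × 3.00 × 10^8 m/s.

-2.34 × 10^8 m/s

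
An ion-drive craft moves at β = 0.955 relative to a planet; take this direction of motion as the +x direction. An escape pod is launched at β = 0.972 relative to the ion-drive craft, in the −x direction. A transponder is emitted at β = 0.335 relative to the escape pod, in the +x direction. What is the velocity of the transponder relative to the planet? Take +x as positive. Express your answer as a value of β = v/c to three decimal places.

Apply u = (u' + v)/(1 + u'v/c²) successively, working outward toward the planet.
Start: velocity of the ion-drive craft relative to the planet = 0.9550c.
Compose with the escape pod (u' = -0.972 in the ion-drive craft frame): u_1 = (-0.972 + 0.955) / (1 + (-0.972)·0.955) = -0.0170/0.0717 = -0.2370.
Compose with the transponder (u' = 0.335 in the escape pod frame): u_2 = (0.335 + (-0.237)) / (1 + 0.335·(-0.237)) = 0.0980/0.9206 = 0.1065.

β = +0.106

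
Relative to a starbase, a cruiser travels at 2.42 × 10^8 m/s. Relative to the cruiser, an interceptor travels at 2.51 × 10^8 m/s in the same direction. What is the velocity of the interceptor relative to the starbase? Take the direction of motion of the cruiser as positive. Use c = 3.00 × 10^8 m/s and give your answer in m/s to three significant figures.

In units of c (dividing by 3.00 × 10^8 m/s): v = 0.807, u' = 0.837.
u = (u' + v)/(1 + u'v/c²):
u = (0.837 + 0.807) / (1 + 0.837·0.807) = 1.6433/1.6749 = 0.9811
(Galilean addition would give +1.643c, exceeding c.)
Converting back: u = 0.9811 × 3.00 × 10^8 m/s.

2.94 × 10^8 m/s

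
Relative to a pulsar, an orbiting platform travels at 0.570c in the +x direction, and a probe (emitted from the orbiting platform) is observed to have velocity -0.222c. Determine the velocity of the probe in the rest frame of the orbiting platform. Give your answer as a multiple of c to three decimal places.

-0.703c

Invert the composition law: u' = (u − v)/(1 − uv/c²).
u' = (-0.222 − 0.570) / (1 − (-0.222)(0.570)) = -0.7920/1.1265 = -0.7030.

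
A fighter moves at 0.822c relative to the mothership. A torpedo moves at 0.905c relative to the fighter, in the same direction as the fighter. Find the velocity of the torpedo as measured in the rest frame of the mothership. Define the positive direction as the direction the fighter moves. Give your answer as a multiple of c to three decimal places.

0.990c

With v = 0.822 and u' = 0.905 (in units of c),
u = (u' + v)/(1 + u'v/c²):
u = (0.905 + 0.822) / (1 + 0.905·0.822) = 1.7270/1.7439 = 0.9903
(Galilean addition would give +1.727c, exceeding c.)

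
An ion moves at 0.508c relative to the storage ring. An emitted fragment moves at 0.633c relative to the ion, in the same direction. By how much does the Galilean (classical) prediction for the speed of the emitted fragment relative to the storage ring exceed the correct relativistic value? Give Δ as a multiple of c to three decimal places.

Δ = 0.278c

Galilean: u_cl = 0.633 + 0.508 = 1.1410.
Relativistic: u_rel = (0.633 + 0.508) / (1 + 0.633·0.508) = 1.1410/1.3216 = 0.8634.
Δ = 1.1410 − 0.8634 = 0.2776.
(The classical prediction exceeds c; the relativistic result does not.)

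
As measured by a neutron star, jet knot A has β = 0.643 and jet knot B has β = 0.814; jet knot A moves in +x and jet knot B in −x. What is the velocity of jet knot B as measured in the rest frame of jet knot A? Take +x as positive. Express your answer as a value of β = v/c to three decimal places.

β_A = 0.643, β_B = -0.814.
Transform to A's frame with the inverse velocity-addition law: u' = (u − v)/(1 − uv/c²), taking u = β_B and v = β_A.
u' = (-0.814 − 0.643) / (1 − (0.643)(-0.814)) = -1.4570/1.5234 = -0.9564.

β = -0.956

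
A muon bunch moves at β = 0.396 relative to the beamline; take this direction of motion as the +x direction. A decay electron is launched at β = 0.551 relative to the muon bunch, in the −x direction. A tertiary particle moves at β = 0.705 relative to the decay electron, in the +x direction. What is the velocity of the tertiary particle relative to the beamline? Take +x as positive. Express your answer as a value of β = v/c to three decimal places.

Apply u = (u' + v)/(1 + u'v/c²) successively, working outward toward the beamline.
Start: velocity of the muon bunch relative to the beamline = 0.3960c.
Compose with the decay electron (u' = -0.551 in the muon bunch frame): u_1 = (-0.551 + 0.396) / (1 + (-0.551)·0.396) = -0.1550/0.7818 = -0.1983.
Compose with the tertiary particle (u' = 0.705 in the decay electron frame): u_2 = (0.705 + (-0.198)) / (1 + 0.705·(-0.198)) = 0.5067/0.8602 = 0.5891.

β = +0.589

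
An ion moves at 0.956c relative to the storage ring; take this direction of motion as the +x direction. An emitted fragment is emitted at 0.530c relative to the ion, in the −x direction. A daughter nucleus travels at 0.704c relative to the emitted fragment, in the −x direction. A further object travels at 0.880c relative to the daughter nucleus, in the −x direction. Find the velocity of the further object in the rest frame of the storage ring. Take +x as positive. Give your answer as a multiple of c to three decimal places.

Apply u = (u' + v)/(1 + u'v/c²) successively, working outward toward the storage ring.
Start: velocity of the ion relative to the storage ring = 0.9560c.
Compose with the emitted fragment (u' = -0.530 in the ion frame): u_1 = (-0.530 + 0.956) / (1 + (-0.530)·0.956) = 0.4260/0.4933 = 0.8635.
Compose with the daughter nucleus (u' = -0.704 in the emitted fragment frame): u_2 = (-0.704 + 0.864) / (1 + (-0.704)·0.864) = 0.1595/0.3921 = 0.4069.
Compose with the further object (u' = -0.880 in the daughter nucleus frame): u_3 = (-0.880 + 0.407) / (1 + (-0.880)·0.407) = -0.4731/0.6419 = -0.7370.

-0.737c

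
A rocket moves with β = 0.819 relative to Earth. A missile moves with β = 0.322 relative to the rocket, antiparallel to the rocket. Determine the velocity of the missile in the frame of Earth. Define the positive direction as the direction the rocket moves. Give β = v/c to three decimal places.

With v = 0.819 and u' = -0.322 (in units of c),
u = (u' + v)/(1 + u'v/c²):
u = (-0.322 + 0.819) / (1 + (-0.322)·0.819) = 0.4970/0.7363 = 0.6750

β = +0.675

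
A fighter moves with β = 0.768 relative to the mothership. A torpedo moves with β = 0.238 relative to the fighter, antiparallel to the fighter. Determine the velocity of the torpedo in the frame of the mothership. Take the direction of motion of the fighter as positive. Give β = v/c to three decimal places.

With v = 0.768 and u' = -0.238 (in units of c),
u = (u' + v)/(1 + u'v/c²):
u = (-0.238 + 0.768) / (1 + (-0.238)·0.768) = 0.5300/0.8172 = 0.6485

β = +0.649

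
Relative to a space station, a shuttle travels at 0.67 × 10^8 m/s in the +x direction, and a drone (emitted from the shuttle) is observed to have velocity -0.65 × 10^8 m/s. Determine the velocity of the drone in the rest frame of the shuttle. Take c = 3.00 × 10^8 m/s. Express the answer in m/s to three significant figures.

v = 0.223c, u = -0.217c.
Invert the composition law: u' = (u − v)/(1 − uv/c²).
u' = (-0.217 − 0.223) / (1 − (-0.217)(0.223)) = -0.4400/1.0484 = -0.4197.
u' = -0.4197 × 3.00 × 10^8 m/s.

-1.26 × 10^8 m/s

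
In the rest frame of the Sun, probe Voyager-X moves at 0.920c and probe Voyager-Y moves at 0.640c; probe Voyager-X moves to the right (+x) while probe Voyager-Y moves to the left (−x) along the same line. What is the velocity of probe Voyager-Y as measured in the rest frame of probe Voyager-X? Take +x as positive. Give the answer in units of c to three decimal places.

-0.982c

β_A = 0.920, β_B = -0.640.
Transform to A's frame with the inverse velocity-addition law: u' = (u − v)/(1 − uv/c²), taking u = β_B and v = β_A.
u' = (-0.640 − 0.920) / (1 − (0.920)(-0.640)) = -1.5600/1.5888 = -0.9819.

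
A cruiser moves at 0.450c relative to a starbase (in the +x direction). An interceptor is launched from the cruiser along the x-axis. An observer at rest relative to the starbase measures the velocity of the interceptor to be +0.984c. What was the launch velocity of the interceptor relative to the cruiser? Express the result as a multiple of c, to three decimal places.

+0.958c

Invert the composition law: u' = (u − v)/(1 − uv/c²).
u' = (0.984 − 0.450) / (1 − (0.984)(0.450)) = 0.5340/0.5572 = 0.9584.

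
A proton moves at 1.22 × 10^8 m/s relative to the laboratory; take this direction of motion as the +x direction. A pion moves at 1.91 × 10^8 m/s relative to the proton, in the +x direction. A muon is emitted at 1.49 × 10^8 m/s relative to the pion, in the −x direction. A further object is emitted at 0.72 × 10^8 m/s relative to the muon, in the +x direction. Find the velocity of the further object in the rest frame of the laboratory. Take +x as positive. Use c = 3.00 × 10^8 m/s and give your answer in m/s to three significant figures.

Apply u = (u' + v)/(1 + u'v/c²) successively, working outward toward the laboratory.
(Dividing each given speed by c = 3.00 × 10^8 m/s to work in units of c.)
Start: velocity of the proton relative to the laboratory = 0.4067c.
Compose with the pion (u' = 0.637 in the proton frame): u_1 = (0.637 + 0.407) / (1 + 0.637·0.407) = 1.0433/1.2589 = 0.8288.
Compose with the muon (u' = -0.497 in the pion frame): u_2 = (-0.497 + 0.829) / (1 + (-0.497)·0.829) = 0.3321/0.5884 = 0.5644.
Compose with the further object (u' = 0.240 in the muon frame): u_3 = (0.240 + 0.564) / (1 + 0.240·0.564) = 0.8044/1.1355 = 0.7084.
So u = 0.7084 × 3.00 × 10^8 m/s.

+2.13 × 10^8 m/s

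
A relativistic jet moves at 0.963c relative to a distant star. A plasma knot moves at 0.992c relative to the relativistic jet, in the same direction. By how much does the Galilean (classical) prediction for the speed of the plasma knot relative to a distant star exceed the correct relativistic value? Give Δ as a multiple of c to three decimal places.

Galilean: u_cl = 0.992 + 0.963 = 1.9550.
Relativistic: u_rel = (0.992 + 0.963) / (1 + 0.992·0.963) = 1.9550/1.9553 = 0.9998.
Δ = 1.9550 − 0.9998 = 0.9552.
(The classical prediction exceeds c; the relativistic result does not.)

Δ = 0.955c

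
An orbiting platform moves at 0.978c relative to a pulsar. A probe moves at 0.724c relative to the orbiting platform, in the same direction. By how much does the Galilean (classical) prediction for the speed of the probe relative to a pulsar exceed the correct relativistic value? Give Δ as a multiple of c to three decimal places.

Galilean: u_cl = 0.724 + 0.978 = 1.7020.
Relativistic: u_rel = (0.724 + 0.978) / (1 + 0.724·0.978) = 1.7020/1.7081 = 0.9964.
Δ = 1.7020 − 0.9964 = 0.7056.
(The classical prediction exceeds c; the relativistic result does not.)

Δ = 0.706c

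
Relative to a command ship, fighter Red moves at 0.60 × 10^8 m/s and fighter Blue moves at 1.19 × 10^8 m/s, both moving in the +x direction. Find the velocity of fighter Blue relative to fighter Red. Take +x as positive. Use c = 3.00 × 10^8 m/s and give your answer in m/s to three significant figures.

β_A = 0.200, β_B = 0.397 (dividing each by c = 3.00 × 10^8 m/s).
Transform to A's frame with the inverse velocity-addition law: u' = (u − v)/(1 − uv/c²), taking u = β_B and v = β_A.
u' = (0.397 − 0.200) / (1 − (0.200)(0.397)) = 0.1967/0.9207 = 0.2136.
u' = 0.2136 × 3.00 × 10^8 m/s.

+6.41 × 10^7 m/s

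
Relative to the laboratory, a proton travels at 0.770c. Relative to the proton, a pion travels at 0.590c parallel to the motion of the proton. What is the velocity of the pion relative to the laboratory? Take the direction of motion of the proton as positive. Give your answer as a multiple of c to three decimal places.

0.935c

With v = 0.770 and u' = 0.590 (in units of c),
u = (u' + v)/(1 + u'v/c²):
u = (0.590 + 0.770) / (1 + 0.590·0.770) = 1.3600/1.4543 = 0.9352
(Galilean addition would give +1.360c, exceeding c.)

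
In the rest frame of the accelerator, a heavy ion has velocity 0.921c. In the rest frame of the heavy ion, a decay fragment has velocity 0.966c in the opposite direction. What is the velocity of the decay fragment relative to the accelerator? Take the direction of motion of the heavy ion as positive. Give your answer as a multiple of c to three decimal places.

-0.408c

With v = 0.921 and u' = -0.966 (in units of c),
u = (u' + v)/(1 + u'v/c²):
u = (-0.966 + 0.921) / (1 + (-0.966)·0.921) = -0.0450/0.1103 = -0.4079
(Galilean addition would give -0.045c.)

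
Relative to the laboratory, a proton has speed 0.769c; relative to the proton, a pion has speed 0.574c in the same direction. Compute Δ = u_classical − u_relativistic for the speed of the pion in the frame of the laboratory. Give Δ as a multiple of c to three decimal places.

Galilean: u_cl = 0.574 + 0.769 = 1.3430.
Relativistic: u_rel = (0.574 + 0.769) / (1 + 0.574·0.769) = 1.3430/1.4414 = 0.9317.
Δ = 1.3430 − 0.9317 = 0.4113.
(The classical prediction exceeds c; the relativistic result does not.)

Δ = 0.411c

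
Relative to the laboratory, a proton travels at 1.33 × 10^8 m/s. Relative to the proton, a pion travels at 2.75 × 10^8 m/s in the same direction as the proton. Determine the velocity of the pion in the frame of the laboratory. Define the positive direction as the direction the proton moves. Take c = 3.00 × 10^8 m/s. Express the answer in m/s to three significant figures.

In units of c (dividing by 3.00 × 10^8 m/s): v = 0.443, u' = 0.917.
u = (u' + v)/(1 + u'v/c²):
u = (0.917 + 0.443) / (1 + 0.917·0.443) = 1.3600/1.4064 = 0.9670
Converting back: u = 0.9670 × 3.00 × 10^8 m/s.

2.90 × 10^8 m/s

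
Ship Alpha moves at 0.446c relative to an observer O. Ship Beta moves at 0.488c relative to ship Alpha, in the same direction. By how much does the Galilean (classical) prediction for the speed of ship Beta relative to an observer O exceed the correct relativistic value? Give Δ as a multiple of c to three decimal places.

Δ = 0.167c

Galilean: u_cl = 0.488 + 0.446 = 0.9340.
Relativistic: u_rel = (0.488 + 0.446) / (1 + 0.488·0.446) = 0.9340/1.2176 = 0.7671.
Δ = 0.9340 − 0.7671 = 0.1669.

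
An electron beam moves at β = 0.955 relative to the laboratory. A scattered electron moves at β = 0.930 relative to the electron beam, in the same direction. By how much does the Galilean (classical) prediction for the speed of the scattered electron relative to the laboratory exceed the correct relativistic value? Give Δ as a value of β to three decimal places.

Δ = 0.887

Galilean: u_cl = 0.930 + 0.955 = 1.8850.
Relativistic: u_rel = (0.930 + 0.955) / (1 + 0.930·0.955) = 1.8850/1.8881 = 0.9983.
Δ = 1.8850 − 0.9983 = 0.8867.
(The classical prediction exceeds c; the relativistic result does not.)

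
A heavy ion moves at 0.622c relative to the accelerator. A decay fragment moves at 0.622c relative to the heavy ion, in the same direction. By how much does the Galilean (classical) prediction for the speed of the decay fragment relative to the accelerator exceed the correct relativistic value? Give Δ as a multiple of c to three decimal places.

Δ = 0.347c

Galilean: u_cl = 0.622 + 0.622 = 1.2440.
Relativistic: u_rel = (0.622 + 0.622) / (1 + 0.622·0.622) = 1.2440/1.3869 = 0.8970.
Δ = 1.2440 − 0.8970 = 0.3470.
(The classical prediction exceeds c; the relativistic result does not.)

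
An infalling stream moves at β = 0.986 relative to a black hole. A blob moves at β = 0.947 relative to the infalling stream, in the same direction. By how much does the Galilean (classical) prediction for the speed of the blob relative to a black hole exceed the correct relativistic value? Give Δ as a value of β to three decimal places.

Galilean: u_cl = 0.947 + 0.986 = 1.9330.
Relativistic: u_rel = (0.947 + 0.986) / (1 + 0.947·0.986) = 1.9330/1.9337 = 0.9996.
Δ = 1.9330 − 0.9996 = 0.9334.
(The classical prediction exceeds c; the relativistic result does not.)

Δ = 0.933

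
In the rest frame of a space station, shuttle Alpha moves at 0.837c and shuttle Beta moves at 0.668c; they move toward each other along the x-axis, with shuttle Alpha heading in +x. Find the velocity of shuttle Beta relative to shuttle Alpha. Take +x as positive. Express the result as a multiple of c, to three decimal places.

β_A = 0.837, β_B = -0.668.
Transform to A's frame with the inverse velocity-addition law: u' = (u − v)/(1 − uv/c²), taking u = β_B and v = β_A.
u' = (-0.668 − 0.837) / (1 − (0.837)(-0.668)) = -1.5050/1.5591 = -0.9653.

-0.965c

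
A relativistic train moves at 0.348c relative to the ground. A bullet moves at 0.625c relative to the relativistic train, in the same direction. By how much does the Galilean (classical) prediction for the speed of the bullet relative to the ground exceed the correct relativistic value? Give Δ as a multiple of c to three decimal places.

Δ = 0.174c

Galilean: u_cl = 0.625 + 0.348 = 0.9730.
Relativistic: u_rel = (0.625 + 0.348) / (1 + 0.625·0.348) = 0.9730/1.2175 = 0.7992.
Δ = 0.9730 − 0.7992 = 0.1738.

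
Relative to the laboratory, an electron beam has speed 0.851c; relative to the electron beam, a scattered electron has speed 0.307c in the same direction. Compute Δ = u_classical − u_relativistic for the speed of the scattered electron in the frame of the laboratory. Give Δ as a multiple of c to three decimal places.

Δ = 0.240c

Galilean: u_cl = 0.307 + 0.851 = 1.1580.
Relativistic: u_rel = (0.307 + 0.851) / (1 + 0.307·0.851) = 1.1580/1.2613 = 0.9181.
Δ = 1.1580 − 0.9181 = 0.2399.
(The classical prediction exceeds c; the relativistic result does not.)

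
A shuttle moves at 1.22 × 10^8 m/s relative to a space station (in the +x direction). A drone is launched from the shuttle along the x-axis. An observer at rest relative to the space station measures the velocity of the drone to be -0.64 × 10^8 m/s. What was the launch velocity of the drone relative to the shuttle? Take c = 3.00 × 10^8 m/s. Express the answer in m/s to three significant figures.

-1.71 × 10^8 m/s

v = 0.407c, u = -0.213c.
Invert the composition law: u' = (u − v)/(1 − uv/c²).
u' = (-0.213 − 0.407) / (1 − (-0.213)(0.407)) = -0.6200/1.0868 = -0.5705.
u' = -0.5705 × 3.00 × 10^8 m/s.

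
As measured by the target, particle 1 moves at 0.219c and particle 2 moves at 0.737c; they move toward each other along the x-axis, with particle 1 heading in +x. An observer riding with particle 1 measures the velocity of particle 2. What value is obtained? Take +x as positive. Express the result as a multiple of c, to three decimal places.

β_A = 0.219, β_B = -0.737.
Transform to A's frame with the inverse velocity-addition law: u' = (u − v)/(1 − uv/c²), taking u = β_B and v = β_A.
u' = (-0.737 − 0.219) / (1 − (0.219)(-0.737)) = -0.9560/1.1614 = -0.8231.

-0.823c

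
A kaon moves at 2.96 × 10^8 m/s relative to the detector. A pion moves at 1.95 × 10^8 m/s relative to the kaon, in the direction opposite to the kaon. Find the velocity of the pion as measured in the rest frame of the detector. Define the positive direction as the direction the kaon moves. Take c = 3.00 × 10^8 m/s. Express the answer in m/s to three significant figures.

+2.82 × 10^8 m/s

In units of c (dividing by 3.00 × 10^8 m/s): v = 0.987, u' = -0.650.
u = (u' + v)/(1 + u'v/c²):
u = (-0.650 + 0.987) / (1 + (-0.650)·0.987) = 0.3367/0.3587 = 0.9387
(Galilean addition would give +0.337c.)
Converting back: u = 0.9387 × 3.00 × 10^8 m/s.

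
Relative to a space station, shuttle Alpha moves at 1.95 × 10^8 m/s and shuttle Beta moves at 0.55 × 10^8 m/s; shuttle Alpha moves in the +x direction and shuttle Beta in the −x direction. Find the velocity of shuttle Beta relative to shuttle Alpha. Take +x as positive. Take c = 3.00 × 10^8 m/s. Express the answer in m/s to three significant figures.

β_A = 0.650, β_B = -0.183 (dividing each by c = 3.00 × 10^8 m/s).
Transform to A's frame with the inverse velocity-addition law: u' = (u − v)/(1 − uv/c²), taking u = β_B and v = β_A.
u' = (-0.183 − 0.650) / (1 − (0.650)(-0.183)) = -0.8333/1.1192 = -0.7446.
u' = -0.7446 × 3.00 × 10^8 m/s.

-2.23 × 10^8 m/s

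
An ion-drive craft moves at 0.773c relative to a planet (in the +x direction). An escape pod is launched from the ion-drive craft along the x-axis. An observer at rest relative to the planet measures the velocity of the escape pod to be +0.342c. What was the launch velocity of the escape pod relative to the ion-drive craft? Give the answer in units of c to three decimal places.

-0.586c

Invert the composition law: u' = (u − v)/(1 − uv/c²).
u' = (0.342 − 0.773) / (1 − (0.342)(0.773)) = -0.4310/0.7356 = -0.5859.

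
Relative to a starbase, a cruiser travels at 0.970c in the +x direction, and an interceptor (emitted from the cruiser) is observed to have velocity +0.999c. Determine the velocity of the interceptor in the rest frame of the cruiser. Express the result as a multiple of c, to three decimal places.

Invert the composition law: u' = (u − v)/(1 − uv/c²).
u' = (0.999 − 0.970) / (1 − (0.999)(0.970)) = 0.0290/0.0310 = 0.9364.

+0.936c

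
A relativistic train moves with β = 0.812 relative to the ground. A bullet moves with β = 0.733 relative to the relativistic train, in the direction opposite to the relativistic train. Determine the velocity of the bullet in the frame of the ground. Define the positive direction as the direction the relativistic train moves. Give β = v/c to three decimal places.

With v = 0.812 and u' = -0.733 (in units of c),
u = (u' + v)/(1 + u'v/c²):
u = (-0.733 + 0.812) / (1 + (-0.733)·0.812) = 0.0790/0.4048 = 0.1952
(Galilean addition would give +0.079c.)

β = +0.195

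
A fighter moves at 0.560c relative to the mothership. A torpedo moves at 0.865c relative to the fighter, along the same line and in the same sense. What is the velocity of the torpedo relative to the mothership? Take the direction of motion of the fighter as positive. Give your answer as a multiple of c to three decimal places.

With v = 0.560 and u' = 0.865 (in units of c),
u = (u' + v)/(1 + u'v/c²):
u = (0.865 + 0.560) / (1 + 0.865·0.560) = 1.4250/1.4844 = 0.9600

0.960c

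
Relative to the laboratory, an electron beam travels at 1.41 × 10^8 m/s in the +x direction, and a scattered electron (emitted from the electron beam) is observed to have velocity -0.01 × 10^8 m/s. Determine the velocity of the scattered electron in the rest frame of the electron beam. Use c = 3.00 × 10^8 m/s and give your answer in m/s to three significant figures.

-1.42 × 10^8 m/s

v = 0.470c, u = -0.003c.
Invert the composition law: u' = (u − v)/(1 − uv/c²).
u' = (-0.003 − 0.470) / (1 − (-0.003)(0.470)) = -0.4733/1.0016 = -0.4726.
u' = -0.4726 × 3.00 × 10^8 m/s.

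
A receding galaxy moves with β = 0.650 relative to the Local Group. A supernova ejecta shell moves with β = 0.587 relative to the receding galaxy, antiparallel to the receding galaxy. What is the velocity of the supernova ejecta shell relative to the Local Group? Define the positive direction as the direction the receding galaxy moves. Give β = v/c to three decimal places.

β = +0.102

With v = 0.650 and u' = -0.587 (in units of c),
u = (u' + v)/(1 + u'v/c²):
u = (-0.587 + 0.650) / (1 + (-0.587)·0.650) = 0.0630/0.6185 = 0.1019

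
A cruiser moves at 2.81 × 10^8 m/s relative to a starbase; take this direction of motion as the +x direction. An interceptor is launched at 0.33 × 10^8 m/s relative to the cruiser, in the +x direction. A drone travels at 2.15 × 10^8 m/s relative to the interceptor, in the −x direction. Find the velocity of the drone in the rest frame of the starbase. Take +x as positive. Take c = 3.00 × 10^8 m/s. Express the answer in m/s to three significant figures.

Apply u = (u' + v)/(1 + u'v/c²) successively, working outward toward the starbase.
(Dividing each given speed by c = 3.00 × 10^8 m/s to work in units of c.)
Start: velocity of the cruiser relative to the starbase = 0.9367c.
Compose with the interceptor (u' = 0.110 in the cruiser frame): u_1 = (0.110 + 0.937) / (1 + 0.110·0.937) = 1.0467/1.1030 = 0.9489.
Compose with the drone (u' = -0.717 in the interceptor frame): u_2 = (-0.717 + 0.949) / (1 + (-0.717)·0.949) = 0.2322/0.3200 = 0.7258.
So u = 0.7258 × 3.00 × 10^8 m/s.

+2.18 × 10^8 m/s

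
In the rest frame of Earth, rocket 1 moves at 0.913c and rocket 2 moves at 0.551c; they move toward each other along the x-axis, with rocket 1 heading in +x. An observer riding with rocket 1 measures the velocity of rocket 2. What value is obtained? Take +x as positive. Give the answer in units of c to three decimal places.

-0.974c

β_A = 0.913, β_B = -0.551.
Transform to A's frame with the inverse velocity-addition law: u' = (u − v)/(1 − uv/c²), taking u = β_B and v = β_A.
u' = (-0.551 − 0.913) / (1 − (0.913)(-0.551)) = -1.4640/1.5031 = -0.9740.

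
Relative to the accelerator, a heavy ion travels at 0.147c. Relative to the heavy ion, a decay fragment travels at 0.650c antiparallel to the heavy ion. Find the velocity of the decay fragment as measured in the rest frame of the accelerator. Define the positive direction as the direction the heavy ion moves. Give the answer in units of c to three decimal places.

With v = 0.147 and u' = -0.650 (in units of c),
u = (u' + v)/(1 + u'v/c²):
u = (-0.650 + 0.147) / (1 + (-0.650)·0.147) = -0.5030/0.9044 = -0.5561

-0.556c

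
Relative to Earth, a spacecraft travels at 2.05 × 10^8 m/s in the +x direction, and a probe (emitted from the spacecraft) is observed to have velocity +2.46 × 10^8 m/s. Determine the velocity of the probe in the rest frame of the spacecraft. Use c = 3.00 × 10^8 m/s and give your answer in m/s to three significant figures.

+9.33 × 10^7 m/s

v = 0.683c, u = 0.820c.
Invert the composition law: u' = (u − v)/(1 − uv/c²).
u' = (0.820 − 0.683) / (1 − (0.820)(0.683)) = 0.1367/0.4397 = 0.3108.
u' = 0.3108 × 3.00 × 10^8 m/s.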